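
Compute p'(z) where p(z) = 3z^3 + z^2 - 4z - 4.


Apply the power rule term by term:
  d/dz(3z^3) = 9z^2
  d/dz(z^2) = 2z
  d/dz(-4z) = -4
  d/dz(-4) = 0
p'(z) = 9z^2 + 2z - 4


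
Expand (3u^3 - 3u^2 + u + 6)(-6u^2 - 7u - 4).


Distribute each term of the first polynomial:
  (3u^3)(-6u^2 - 7u - 4) = -18u^5 - 21u^4 - 12u^3
  (-3u^2)(-6u^2 - 7u - 4) = 18u^4 + 21u^3 + 12u^2
  (u)(-6u^2 - 7u - 4) = -6u^3 - 7u^2 - 4u
  (6)(-6u^2 - 7u - 4) = -36u^2 - 42u - 24
Sum: -18u^5 - 3u^4 + 3u^3 - 31u^2 - 46u - 24


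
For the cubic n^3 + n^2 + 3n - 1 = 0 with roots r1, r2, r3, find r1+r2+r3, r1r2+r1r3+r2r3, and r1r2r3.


Monic cubic n^3+bn^2+cn+d=0: sum=-b, pairwise sum=c, product=-d.
b=1, c=3, d=-1
r1+r2+r3 = -1
r1r2+r1r3+r2r3 = 3
r1r2r3 = 1


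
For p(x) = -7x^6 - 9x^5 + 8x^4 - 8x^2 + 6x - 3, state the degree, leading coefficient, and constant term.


Highest power of x is 6, with coefficient -7. Constant term is -3.
Degree = 6, leading coefficient = -7, constant term = -3


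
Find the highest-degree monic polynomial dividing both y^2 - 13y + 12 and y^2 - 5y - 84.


Factor each:
  y^2 - 13y + 12 = (y - 12)(y - 1)
  y^2 - 5y - 84 = (y - 12)(y + 7)
Common monic factor: y - 12


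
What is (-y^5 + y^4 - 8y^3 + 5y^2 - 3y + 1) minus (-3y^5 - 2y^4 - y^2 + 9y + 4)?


Distribute the minus sign:
  (-y^5 + y^4 - 8y^3 + 5y^2 - 3y + 1)
- (-3y^5 - 2y^4 - y^2 + 9y + 4)
Negate second polynomial: 3y^5 + 2y^4 + y^2 - 9y - 4
Add: 2y^5 + 3y^4 - 8y^3 + 6y^2 - 12y - 3


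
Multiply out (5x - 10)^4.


Expand (5x - 10)^4 by repeated multiplication:
  (5x - 10)^2 = 25x^2 - 100x + 100
  (5x - 10)^3 = 125x^3 - 750x^2 + 1500x - 1000
= 625x^4 - 5000x^3 + 15000x^2 - 20000x + 10000


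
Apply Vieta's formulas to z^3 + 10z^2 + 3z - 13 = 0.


Monic cubic z^3+bz^2+cz+d=0: sum=-b, pairwise sum=c, product=-d.
b=10, c=3, d=-13
r1+r2+r3 = -10
r1r2+r1r3+r2r3 = 3
r1r2r3 = 13


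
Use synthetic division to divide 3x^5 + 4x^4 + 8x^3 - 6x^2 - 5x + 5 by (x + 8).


Synthetic division with c = -8. Coefficients: 3, 4, 8, -6, -5, 5
Bring down 3.
  3 * -8 = -24; -24 + 4 = -20
  -20 * -8 = 160; 160 + 8 = 168
  168 * -8 = -1344; -1344 - 6 = -1350
  -1350 * -8 = 10800; 10800 - 5 = 10795
  10795 * -8 = -86360; -86360 + 5 = -86355
Quotient: 3x^4 - 20x^3 + 168x^2 - 1350x + 10795, Remainder: -86355


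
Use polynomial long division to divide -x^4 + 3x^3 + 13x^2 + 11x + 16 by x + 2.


(-x^4 + 3x^3 + 13x^2 + 11x + 16) / (x + 2)
Step 1: -x^3 * (x + 2) = -x^4 - 2x^3; subtract.
Step 2: 5x^2 * (x + 2) = 5x^3 + 10x^2; subtract.
Step 3: 3x * (x + 2) = 3x^2 + 6x; subtract.
Step 4: 5 * (x + 2) = 5x + 10; subtract.
Quotient: -x^3 + 5x^2 + 3x + 5, Remainder: 6


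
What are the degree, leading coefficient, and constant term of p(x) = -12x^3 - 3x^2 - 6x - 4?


Highest power of x is 3, with coefficient -12. Constant term is -4.
Degree = 3, leading coefficient = -12, constant term = -4


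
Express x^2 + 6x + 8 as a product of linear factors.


Roots satisfy r1 + r2 = -b/a = -6 and r1*r2 = c/a = 8.
So r1 = -4, r2 = -2.
x^2 + 6x + 8 = (x - r1)(x - r2) = (x + 4)(x + 2)


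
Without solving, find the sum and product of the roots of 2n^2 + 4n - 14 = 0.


For an^2+bn+c=0: sum = -b/a, product = c/a.
a=2, b=4, c=-14
Sum = -(4)/2 = -2
Product = (-14)/2 = -7


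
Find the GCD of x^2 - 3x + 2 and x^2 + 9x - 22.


Factor each:
  x^2 - 3x + 2 = (x - 2)(x - 1)
  x^2 + 9x - 22 = (x - 2)(x + 11)
Common monic factor: x - 2


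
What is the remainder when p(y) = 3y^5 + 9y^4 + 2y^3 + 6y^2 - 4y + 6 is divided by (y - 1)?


By the Remainder Theorem, the remainder equals p(1):
  3*(1)^5 = 3
  9*(1)^4 = 9
  2*(1)^3 = 2
  6*(1)^2 = 6
  -4*(1)^1 = -4
  constant: 6
Sum: 3 + 9 + 2 + 6 - 4 + 6 = 22


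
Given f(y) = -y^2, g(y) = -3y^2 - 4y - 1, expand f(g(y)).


Substitute g(y) into f:
f(g(y)) = -1*(-3y^2 - 4y - 1)^2
(-3y^2 - 4y - 1)^2 = 9y^4 + 24y^3 + 22y^2 + 8y + 1
Expand and combine: -9y^4 - 24y^3 - 22y^2 - 8y - 1


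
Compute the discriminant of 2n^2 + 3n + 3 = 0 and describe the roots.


D = b^2 - 4ac = (3)^2 - 4(2)(3) = 9 - 24 = -15
Since D < 0: two complex conjugate roots (no real roots)


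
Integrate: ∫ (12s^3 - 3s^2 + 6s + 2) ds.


Reverse power rule on each term:
  ∫ 12s^3 ds = 3s^4
  ∫ -3s^2 ds = -s^3
  ∫ 6s ds = 3s^2
  ∫ 2 ds = 2s
F(s) = 3s^4 - s^3 + 3s^2 + 2s + C


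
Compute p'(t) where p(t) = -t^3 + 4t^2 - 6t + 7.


Apply the power rule term by term:
  d/dt(-t^3) = -3t^2
  d/dt(4t^2) = 8t
  d/dt(-6t) = -6
  d/dt(7) = 0
p'(t) = -3t^2 + 8t - 6


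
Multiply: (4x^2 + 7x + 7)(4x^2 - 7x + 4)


Distribute each term of the first polynomial:
  (4x^2)(4x^2 - 7x + 4) = 16x^4 - 28x^3 + 16x^2
  (7x)(4x^2 - 7x + 4) = 28x^3 - 49x^2 + 28x
  (7)(4x^2 - 7x + 4) = 28x^2 - 49x + 28
Sum: 16x^4 - 5x^2 - 21x + 28


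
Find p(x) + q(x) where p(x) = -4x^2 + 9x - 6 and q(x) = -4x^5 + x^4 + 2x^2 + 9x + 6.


Align terms by degree and add:
  -4x^2 + 9x - 6
  -4x^5 + x^4 + 2x^2 + 9x + 6
= -4x^5 + x^4 - 2x^2 + 18x


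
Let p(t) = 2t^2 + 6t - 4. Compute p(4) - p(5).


p(4) = 52
p(5) = 76
p(4) - p(5) = 52 - 76 = -24


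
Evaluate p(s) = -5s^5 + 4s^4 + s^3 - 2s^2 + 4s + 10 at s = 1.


Using direct substitution:
  -5 * (1)^5 = -5
  4 * (1)^4 = 4
  1 * (1)^3 = 1
  -2 * (1)^2 = -2
  4 * (1)^1 = 4
  constant: 10
Sum = -5 + 4 + 1 - 2 + 4 + 10 = 12


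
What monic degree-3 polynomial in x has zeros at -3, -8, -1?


p(x) = (x + 3)(x + 8)(x + 1)
Expand: x^3 + 12x^2 + 35x + 24


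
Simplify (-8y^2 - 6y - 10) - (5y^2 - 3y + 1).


Distribute the minus sign:
  (-8y^2 - 6y - 10)
- (5y^2 - 3y + 1)
Negate second polynomial: -5y^2 + 3y - 1
Add: -13y^2 - 3y - 11


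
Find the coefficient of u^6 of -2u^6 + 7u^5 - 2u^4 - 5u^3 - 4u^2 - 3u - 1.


Read off the coefficient of u^6: -2


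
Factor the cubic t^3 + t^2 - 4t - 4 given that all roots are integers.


Try integer roots (divisors of -4). t=-2: p(-2)=0.
Divide out (t + 2): quotient is t^2 - t - 2.
Factor the quadratic: (t + 1)(t - 2)
Result: (t + 2)(t + 1)(t - 2)


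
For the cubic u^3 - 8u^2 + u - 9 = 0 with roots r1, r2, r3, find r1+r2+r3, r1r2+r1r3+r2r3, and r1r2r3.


Monic cubic u^3+bu^2+cu+d=0: sum=-b, pairwise sum=c, product=-d.
b=-8, c=1, d=-9
r1+r2+r3 = 8
r1r2+r1r3+r2r3 = 1
r1r2r3 = 9


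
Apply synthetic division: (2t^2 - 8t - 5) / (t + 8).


Synthetic division with c = -8. Coefficients: 2, -8, -5
Bring down 2.
  2 * -8 = -16; -16 - 8 = -24
  -24 * -8 = 192; 192 - 5 = 187
Quotient: 2t - 24, Remainder: 187


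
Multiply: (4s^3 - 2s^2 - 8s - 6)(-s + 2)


Distribute each term of the first polynomial:
  (4s^3)(-s + 2) = -4s^4 + 8s^3
  (-2s^2)(-s + 2) = 2s^3 - 4s^2
  (-8s)(-s + 2) = 8s^2 - 16s
  (-6)(-s + 2) = 6s - 12
Sum: -4s^4 + 10s^3 + 4s^2 - 10s - 12


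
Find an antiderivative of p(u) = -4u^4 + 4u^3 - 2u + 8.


Reverse power rule on each term:
  ∫ -4u^4 du = -(4/5)u^5
  ∫ 4u^3 du = u^4
  ∫ -2u du = -u^2
  ∫ 8 du = 8u
F(u) = -(4/5)u^5 + u^4 - u^2 + 8u + C


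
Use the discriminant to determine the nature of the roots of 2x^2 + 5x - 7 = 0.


D = b^2 - 4ac = (5)^2 - 4(2)(-7) = 25 + 56 = 81
Since D > 0: two distinct rational roots


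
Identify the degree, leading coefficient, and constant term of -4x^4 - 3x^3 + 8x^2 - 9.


Highest power of x is 4, with coefficient -4. Constant term is -9.
Degree = 4, leading coefficient = -4, constant term = -9


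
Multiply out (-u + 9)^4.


Expand (-u + 9)^4 by repeated multiplication:
  (-u + 9)^2 = u^2 - 18u + 81
  (-u + 9)^3 = -u^3 + 27u^2 - 243u + 729
= u^4 - 36u^3 + 486u^2 - 2916u + 6561


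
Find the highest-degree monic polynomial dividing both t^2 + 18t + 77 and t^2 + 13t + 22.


Factor each:
  t^2 + 18t + 77 = (t + 11)(t + 7)
  t^2 + 13t + 22 = (t + 11)(t + 2)
Common monic factor: t + 11


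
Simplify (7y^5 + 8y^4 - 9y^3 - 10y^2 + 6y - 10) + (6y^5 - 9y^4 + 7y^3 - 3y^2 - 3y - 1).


Align terms by degree and add:
  7y^5 + 8y^4 - 9y^3 - 10y^2 + 6y - 10
+ 6y^5 - 9y^4 + 7y^3 - 3y^2 - 3y - 1
= 13y^5 - y^4 - 2y^3 - 13y^2 + 3y - 11


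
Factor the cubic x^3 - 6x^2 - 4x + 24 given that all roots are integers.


Try integer roots (divisors of 24). x=-2: p(-2)=0.
Divide out (x + 2): quotient is x^2 - 8x + 12.
Factor the quadratic: (x - 2)(x - 6)
Result: (x + 2)(x - 2)(x - 6)


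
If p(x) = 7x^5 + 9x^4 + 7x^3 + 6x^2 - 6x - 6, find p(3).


Using direct substitution:
  7 * (3)^5 = 1701
  9 * (3)^4 = 729
  7 * (3)^3 = 189
  6 * (3)^2 = 54
  -6 * (3)^1 = -18
  constant: -6
Sum = 1701 + 729 + 189 + 54 - 18 - 6 = 2649


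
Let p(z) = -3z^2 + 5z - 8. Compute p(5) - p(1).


p(5) = -58
p(1) = -6
p(5) - p(1) = -58 + 6 = -52


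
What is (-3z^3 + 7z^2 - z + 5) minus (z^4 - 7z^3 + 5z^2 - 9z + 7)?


Distribute the minus sign:
  (-3z^3 + 7z^2 - z + 5)
- (z^4 - 7z^3 + 5z^2 - 9z + 7)
Negate second polynomial: -z^4 + 7z^3 - 5z^2 + 9z - 7
Add: -z^4 + 4z^3 + 2z^2 + 8z - 2


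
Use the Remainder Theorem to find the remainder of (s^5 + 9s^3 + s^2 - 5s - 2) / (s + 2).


By the Remainder Theorem, the remainder equals p(-2):
  1*(-2)^5 = -32
  0*(-2)^4 = 0
  9*(-2)^3 = -72
  1*(-2)^2 = 4
  -5*(-2)^1 = 10
  constant: -2
Sum: -32 + 0 - 72 + 4 + 10 - 2 = -92


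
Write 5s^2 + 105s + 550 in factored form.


Roots satisfy r1 + r2 = -b/a = -21 and r1*r2 = c/a = 110.
So r1 = -10, r2 = -11.
5s^2 + 105s + 550 = 5(s - r1)(s - r2) = 5(s + 10)(s + 11)


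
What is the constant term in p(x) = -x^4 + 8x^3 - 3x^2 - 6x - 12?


Read off the constant term: -12


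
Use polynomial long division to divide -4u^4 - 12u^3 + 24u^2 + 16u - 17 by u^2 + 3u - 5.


(-4u^4 - 12u^3 + 24u^2 + 16u - 17) / (u^2 + 3u - 5)
Step 1: -4u^2 * (u^2 + 3u - 5) = -4u^4 - 12u^3 + 20u^2; subtract.
Step 2: 0 * (u^2 + 3u - 5) = 0; subtract.
Step 3: 4 * (u^2 + 3u - 5) = 4u^2 + 12u - 20; subtract.
Quotient: -4u^2 + 4, Remainder: 4u + 3


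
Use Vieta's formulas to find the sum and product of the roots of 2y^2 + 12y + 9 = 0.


For ay^2+by+c=0: sum = -b/a, product = c/a.
a=2, b=12, c=9
Sum = -(12)/2 = -6
Product = (9)/2 = 9/2


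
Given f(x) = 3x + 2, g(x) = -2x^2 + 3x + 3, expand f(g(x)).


Substitute g(x) into f:
f(g(x)) = 3*(-2x^2 + 3x + 3) + 2
Expand and combine: -6x^2 + 9x + 11


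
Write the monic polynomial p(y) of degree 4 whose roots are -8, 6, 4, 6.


p(y) = (y + 8)(y - 6)(y - 4)(y - 6)
Expand: y^4 - 8y^3 - 44y^2 + 528y - 1152


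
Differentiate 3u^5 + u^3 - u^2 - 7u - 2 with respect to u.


Apply the power rule term by term:
  d/du(3u^5) = 15u^4
  d/du(u^3) = 3u^2
  d/du(-u^2) = -2u
  d/du(-7u) = -7
  d/du(-2) = 0
p'(u) = 15u^4 + 3u^2 - 2u - 7


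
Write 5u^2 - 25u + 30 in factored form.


Roots satisfy r1 + r2 = -b/a = 5 and r1*r2 = c/a = 6.
So r1 = 2, r2 = 3.
5u^2 - 25u + 30 = 5(u - r1)(u - r2) = 5(u - 2)(u - 3)


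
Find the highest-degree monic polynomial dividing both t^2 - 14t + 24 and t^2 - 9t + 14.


Factor each:
  t^2 - 14t + 24 = (t - 2)(t - 12)
  t^2 - 9t + 14 = (t - 2)(t - 7)
Common monic factor: t - 2


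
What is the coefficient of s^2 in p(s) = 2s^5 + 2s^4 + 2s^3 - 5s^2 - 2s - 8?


Read off the coefficient of s^2: -5


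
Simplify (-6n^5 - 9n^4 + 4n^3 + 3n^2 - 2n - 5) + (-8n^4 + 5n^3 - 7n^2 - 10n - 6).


Align terms by degree and add:
  -6n^5 - 9n^4 + 4n^3 + 3n^2 - 2n - 5
  -8n^4 + 5n^3 - 7n^2 - 10n - 6
= -6n^5 - 17n^4 + 9n^3 - 4n^2 - 12n - 11


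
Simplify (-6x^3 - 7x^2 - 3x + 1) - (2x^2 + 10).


Distribute the minus sign:
  (-6x^3 - 7x^2 - 3x + 1)
- (2x^2 + 10)
Negate second polynomial: -2x^2 - 10
Add: -6x^3 - 9x^2 - 3x - 9


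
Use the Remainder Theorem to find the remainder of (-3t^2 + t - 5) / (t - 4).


By the Remainder Theorem, the remainder equals p(4):
  -3*(4)^2 = -48
  1*(4)^1 = 4
  constant: -5
Sum: -48 + 4 - 5 = -49


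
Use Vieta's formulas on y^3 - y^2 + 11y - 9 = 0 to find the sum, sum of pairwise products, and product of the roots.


Monic cubic y^3+by^2+cy+d=0: sum=-b, pairwise sum=c, product=-d.
b=-1, c=11, d=-9
r1+r2+r3 = 1
r1r2+r1r3+r2r3 = 11
r1r2r3 = 9


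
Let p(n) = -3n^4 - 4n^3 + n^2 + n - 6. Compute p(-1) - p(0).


p(-1) = -5
p(0) = -6
p(-1) - p(0) = -5 + 6 = 1


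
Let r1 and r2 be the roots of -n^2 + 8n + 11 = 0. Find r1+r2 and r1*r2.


For an^2+bn+c=0: sum = -b/a, product = c/a.
a=-1, b=8, c=11
Sum = -(8)/-1 = 8
Product = (11)/-1 = -11


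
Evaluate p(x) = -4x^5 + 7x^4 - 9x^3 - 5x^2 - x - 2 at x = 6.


Using direct substitution:
  -4 * (6)^5 = -31104
  7 * (6)^4 = 9072
  -9 * (6)^3 = -1944
  -5 * (6)^2 = -180
  -1 * (6)^1 = -6
  constant: -2
Sum = -31104 + 9072 - 1944 - 180 - 6 - 2 = -24164


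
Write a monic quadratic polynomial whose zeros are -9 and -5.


p(y) = (y + 9)(y + 5)
Expand: y^2 + 14y + 45


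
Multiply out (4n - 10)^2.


Expand (4n - 10)^2 by repeated multiplication:
= 16n^2 - 80n + 100


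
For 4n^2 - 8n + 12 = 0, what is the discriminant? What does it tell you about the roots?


D = b^2 - 4ac = (-8)^2 - 4(4)(12) = 64 - 192 = -128
Since D < 0: two complex conjugate roots (no real roots)


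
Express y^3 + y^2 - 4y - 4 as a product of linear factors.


Try integer roots (divisors of -4). y=-2: p(-2)=0.
Divide out (y + 2): quotient is y^2 - y - 2.
Factor the quadratic: (y + 1)(y - 2)
Result: (y + 2)(y + 1)(y - 2)


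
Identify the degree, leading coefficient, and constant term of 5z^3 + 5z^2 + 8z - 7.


Highest power of z is 3, with coefficient 5. Constant term is -7.
Degree = 3, leading coefficient = 5, constant term = -7


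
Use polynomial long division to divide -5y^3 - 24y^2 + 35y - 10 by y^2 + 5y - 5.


(-5y^3 - 24y^2 + 35y - 10) / (y^2 + 5y - 5)
Step 1: -5y * (y^2 + 5y - 5) = -5y^3 - 25y^2 + 25y; subtract.
Step 2: 1 * (y^2 + 5y - 5) = y^2 + 5y - 5; subtract.
Quotient: -5y + 1, Remainder: 5y - 5


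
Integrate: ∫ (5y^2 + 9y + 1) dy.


Reverse power rule on each term:
  ∫ 5y^2 dy = (5/3)y^3
  ∫ 9y dy = (9/2)y^2
  ∫ 1 dy = y
F(y) = (5/3)y^3 + (9/2)y^2 + y + C


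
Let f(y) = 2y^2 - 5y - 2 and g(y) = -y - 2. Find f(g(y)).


Substitute g(y) into f:
f(g(y)) = 2*(-y - 2)^2 + (-5)*(-y - 2) + (-2)
(-y - 2)^2 = y^2 + 4y + 4
Expand and combine: 2y^2 + 13y + 16


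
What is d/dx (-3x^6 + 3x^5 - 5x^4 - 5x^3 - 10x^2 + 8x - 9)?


Apply the power rule term by term:
  d/dx(-3x^6) = -18x^5
  d/dx(3x^5) = 15x^4
  d/dx(-5x^4) = -20x^3
  d/dx(-5x^3) = -15x^2
  d/dx(-10x^2) = -20x
  d/dx(8x) = 8
  d/dx(-9) = 0
p'(x) = -18x^5 + 15x^4 - 20x^3 - 15x^2 - 20x + 8


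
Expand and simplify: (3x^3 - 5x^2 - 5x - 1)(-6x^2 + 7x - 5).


Distribute each term of the first polynomial:
  (3x^3)(-6x^2 + 7x - 5) = -18x^5 + 21x^4 - 15x^3
  (-5x^2)(-6x^2 + 7x - 5) = 30x^4 - 35x^3 + 25x^2
  (-5x)(-6x^2 + 7x - 5) = 30x^3 - 35x^2 + 25x
  (-1)(-6x^2 + 7x - 5) = 6x^2 - 7x + 5
Sum: -18x^5 + 51x^4 - 20x^3 - 4x^2 + 18x + 5


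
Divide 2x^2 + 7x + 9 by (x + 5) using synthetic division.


Synthetic division with c = -5. Coefficients: 2, 7, 9
Bring down 2.
  2 * -5 = -10; -10 + 7 = -3
  -3 * -5 = 15; 15 + 9 = 24
Quotient: 2x - 3, Remainder: 24


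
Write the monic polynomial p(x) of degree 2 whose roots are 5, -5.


p(x) = (x - 5)(x + 5)
Expand: x^2 - 25


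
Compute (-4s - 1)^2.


Expand (-4s - 1)^2 by repeated multiplication:
= 16s^2 + 8s + 1


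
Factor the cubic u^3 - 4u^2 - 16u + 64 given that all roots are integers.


Try integer roots (divisors of 64). u=4: p(4)=0.
Divide out (u - 4): quotient is u^2 - 16.
Factor the quadratic: (u - 4)(u + 4)
Result: (u - 4)(u - 4)(u + 4)


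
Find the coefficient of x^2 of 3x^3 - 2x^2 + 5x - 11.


Read off the coefficient of x^2: -2


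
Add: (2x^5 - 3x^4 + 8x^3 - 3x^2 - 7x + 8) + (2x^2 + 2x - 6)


Align terms by degree and add:
  2x^5 - 3x^4 + 8x^3 - 3x^2 - 7x + 8
+ 2x^2 + 2x - 6
= 2x^5 - 3x^4 + 8x^3 - x^2 - 5x + 2


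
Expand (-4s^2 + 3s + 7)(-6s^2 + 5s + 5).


Distribute each term of the first polynomial:
  (-4s^2)(-6s^2 + 5s + 5) = 24s^4 - 20s^3 - 20s^2
  (3s)(-6s^2 + 5s + 5) = -18s^3 + 15s^2 + 15s
  (7)(-6s^2 + 5s + 5) = -42s^2 + 35s + 35
Sum: 24s^4 - 38s^3 - 47s^2 + 50s + 35


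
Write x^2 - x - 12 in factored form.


Roots satisfy r1 + r2 = -b/a = 1 and r1*r2 = c/a = -12.
So r1 = -3, r2 = 4.
x^2 - x - 12 = (x - r1)(x - r2) = (x + 3)(x - 4)


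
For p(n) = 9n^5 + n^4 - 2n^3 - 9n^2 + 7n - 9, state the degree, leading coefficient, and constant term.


Highest power of n is 5, with coefficient 9. Constant term is -9.
Degree = 5, leading coefficient = 9, constant term = -9


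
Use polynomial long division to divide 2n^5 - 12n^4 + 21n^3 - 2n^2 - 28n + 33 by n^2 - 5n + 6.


(2n^5 - 12n^4 + 21n^3 - 2n^2 - 28n + 33) / (n^2 - 5n + 6)
Step 1: 2n^3 * (n^2 - 5n + 6) = 2n^5 - 10n^4 + 12n^3; subtract.
Step 2: -2n^2 * (n^2 - 5n + 6) = -2n^4 + 10n^3 - 12n^2; subtract.
Step 3: -n * (n^2 - 5n + 6) = -n^3 + 5n^2 - 6n; subtract.
Step 4: 5 * (n^2 - 5n + 6) = 5n^2 - 25n + 30; subtract.
Quotient: 2n^3 - 2n^2 - n + 5, Remainder: 3n + 3


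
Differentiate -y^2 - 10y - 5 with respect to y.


Apply the power rule term by term:
  d/dy(-y^2) = -2y
  d/dy(-10y) = -10
  d/dy(-5) = 0
p'(y) = -2y - 10


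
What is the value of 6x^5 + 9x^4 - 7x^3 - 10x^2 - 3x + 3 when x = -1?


Using direct substitution:
  6 * (-1)^5 = -6
  9 * (-1)^4 = 9
  -7 * (-1)^3 = 7
  -10 * (-1)^2 = -10
  -3 * (-1)^1 = 3
  constant: 3
Sum = -6 + 9 + 7 - 10 + 3 + 3 = 6


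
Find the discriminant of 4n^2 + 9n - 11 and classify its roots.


D = b^2 - 4ac = (9)^2 - 4(4)(-11) = 81 + 176 = 257
Since D > 0: two distinct irrational roots


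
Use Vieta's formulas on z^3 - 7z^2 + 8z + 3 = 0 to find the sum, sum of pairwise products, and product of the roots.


Monic cubic z^3+bz^2+cz+d=0: sum=-b, pairwise sum=c, product=-d.
b=-7, c=8, d=3
r1+r2+r3 = 7
r1r2+r1r3+r2r3 = 8
r1r2r3 = -3


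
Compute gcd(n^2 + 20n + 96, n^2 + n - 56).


Factor each:
  n^2 + 20n + 96 = (n + 8)(n + 12)
  n^2 + n - 56 = (n + 8)(n - 7)
Common monic factor: n + 8


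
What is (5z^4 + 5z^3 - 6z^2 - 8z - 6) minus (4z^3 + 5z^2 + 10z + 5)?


Distribute the minus sign:
  (5z^4 + 5z^3 - 6z^2 - 8z - 6)
- (4z^3 + 5z^2 + 10z + 5)
Negate second polynomial: -4z^3 - 5z^2 - 10z - 5
Add: 5z^4 + z^3 - 11z^2 - 18z - 11


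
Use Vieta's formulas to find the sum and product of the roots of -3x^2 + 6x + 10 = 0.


For ax^2+bx+c=0: sum = -b/a, product = c/a.
a=-3, b=6, c=10
Sum = -(6)/-3 = 2
Product = (10)/-3 = -10/3


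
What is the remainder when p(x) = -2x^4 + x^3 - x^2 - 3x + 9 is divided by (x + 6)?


By the Remainder Theorem, the remainder equals p(-6):
  -2*(-6)^4 = -2592
  1*(-6)^3 = -216
  -1*(-6)^2 = -36
  -3*(-6)^1 = 18
  constant: 9
Sum: -2592 - 216 - 36 + 18 + 9 = -2817


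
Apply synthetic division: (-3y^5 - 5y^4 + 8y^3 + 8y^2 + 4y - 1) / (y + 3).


Synthetic division with c = -3. Coefficients: -3, -5, 8, 8, 4, -1
Bring down -3.
  -3 * -3 = 9; 9 - 5 = 4
  4 * -3 = -12; -12 + 8 = -4
  -4 * -3 = 12; 12 + 8 = 20
  20 * -3 = -60; -60 + 4 = -56
  -56 * -3 = 168; 168 - 1 = 167
Quotient: -3y^4 + 4y^3 - 4y^2 + 20y - 56, Remainder: 167


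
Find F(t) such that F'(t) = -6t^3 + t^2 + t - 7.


Reverse power rule on each term:
  ∫ -6t^3 dt = -(3/2)t^4
  ∫ t^2 dt = (1/3)t^3
  ∫ t dt = (1/2)t^2
  ∫ -7 dt = -7t
F(t) = -(3/2)t^4 + (1/3)t^3 + (1/2)t^2 - 7t + C


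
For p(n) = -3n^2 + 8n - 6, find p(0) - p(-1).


p(0) = -6
p(-1) = -17
p(0) - p(-1) = -6 + 17 = 11


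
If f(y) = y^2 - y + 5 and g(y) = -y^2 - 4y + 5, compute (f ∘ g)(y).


Substitute g(y) into f:
f(g(y)) = 1*(-y^2 - 4y + 5)^2 + (-1)*(-y^2 - 4y + 5) + 5
(-y^2 - 4y + 5)^2 = y^4 + 8y^3 + 6y^2 - 40y + 25
Expand and combine: y^4 + 8y^3 + 7y^2 - 36y + 25


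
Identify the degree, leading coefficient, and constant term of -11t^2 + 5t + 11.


Highest power of t is 2, with coefficient -11. Constant term is 11.
Degree = 2, leading coefficient = -11, constant term = 11


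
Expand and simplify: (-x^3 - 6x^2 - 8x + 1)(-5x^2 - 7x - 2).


Distribute each term of the first polynomial:
  (-x^3)(-5x^2 - 7x - 2) = 5x^5 + 7x^4 + 2x^3
  (-6x^2)(-5x^2 - 7x - 2) = 30x^4 + 42x^3 + 12x^2
  (-8x)(-5x^2 - 7x - 2) = 40x^3 + 56x^2 + 16x
  (1)(-5x^2 - 7x - 2) = -5x^2 - 7x - 2
Sum: 5x^5 + 37x^4 + 84x^3 + 63x^2 + 9x - 2


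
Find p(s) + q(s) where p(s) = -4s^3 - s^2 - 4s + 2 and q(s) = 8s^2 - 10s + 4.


Align terms by degree and add:
  -4s^3 - s^2 - 4s + 2
+ 8s^2 - 10s + 4
= -4s^3 + 7s^2 - 14s + 6


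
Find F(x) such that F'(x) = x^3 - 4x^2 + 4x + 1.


Reverse power rule on each term:
  ∫ x^3 dx = (1/4)x^4
  ∫ -4x^2 dx = -(4/3)x^3
  ∫ 4x dx = 2x^2
  ∫ 1 dx = x
F(x) = (1/4)x^4 - (4/3)x^3 + 2x^2 + x + C


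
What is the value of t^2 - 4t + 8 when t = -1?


Using direct substitution:
  1 * (-1)^2 = 1
  -4 * (-1)^1 = 4
  constant: 8
Sum = 1 + 4 + 8 = 13


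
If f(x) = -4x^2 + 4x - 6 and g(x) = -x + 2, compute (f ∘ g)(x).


Substitute g(x) into f:
f(g(x)) = -4*(-x + 2)^2 + 4*(-x + 2) + (-6)
(-x + 2)^2 = x^2 - 4x + 4
Expand and combine: -4x^2 + 12x - 14


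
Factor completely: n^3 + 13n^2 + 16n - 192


Try integer roots (divisors of -192). n=3: p(3)=0.
Divide out (n - 3): quotient is n^2 + 16n + 64.
Factor the quadratic: (n + 8)(n + 8)
Result: (n - 3)(n + 8)(n + 8)


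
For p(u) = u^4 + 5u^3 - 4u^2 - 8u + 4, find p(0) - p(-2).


p(0) = 4
p(-2) = -20
p(0) - p(-2) = 4 + 20 = 24


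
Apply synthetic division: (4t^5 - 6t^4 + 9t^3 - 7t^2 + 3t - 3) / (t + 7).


Synthetic division with c = -7. Coefficients: 4, -6, 9, -7, 3, -3
Bring down 4.
  4 * -7 = -28; -28 - 6 = -34
  -34 * -7 = 238; 238 + 9 = 247
  247 * -7 = -1729; -1729 - 7 = -1736
  -1736 * -7 = 12152; 12152 + 3 = 12155
  12155 * -7 = -85085; -85085 - 3 = -85088
Quotient: 4t^4 - 34t^3 + 247t^2 - 1736t + 12155, Remainder: -85088


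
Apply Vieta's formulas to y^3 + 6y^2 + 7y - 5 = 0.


Monic cubic y^3+by^2+cy+d=0: sum=-b, pairwise sum=c, product=-d.
b=6, c=7, d=-5
r1+r2+r3 = -6
r1r2+r1r3+r2r3 = 7
r1r2r3 = 5


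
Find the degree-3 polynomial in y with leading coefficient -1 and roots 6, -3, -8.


p(y) = -(y - 6)(y + 3)(y + 8)
Expand: -y^3 - 5y^2 + 42y + 144


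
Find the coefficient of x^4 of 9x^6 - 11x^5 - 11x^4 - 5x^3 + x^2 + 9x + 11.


Read off the coefficient of x^4: -11


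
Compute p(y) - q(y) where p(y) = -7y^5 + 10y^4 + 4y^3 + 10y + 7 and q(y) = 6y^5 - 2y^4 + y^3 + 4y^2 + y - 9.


Distribute the minus sign:
  (-7y^5 + 10y^4 + 4y^3 + 10y + 7)
- (6y^5 - 2y^4 + y^3 + 4y^2 + y - 9)
Negate second polynomial: -6y^5 + 2y^4 - y^3 - 4y^2 - y + 9
Add: -13y^5 + 12y^4 + 3y^3 - 4y^2 + 9y + 16


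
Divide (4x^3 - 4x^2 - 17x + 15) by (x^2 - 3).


(4x^3 - 4x^2 - 17x + 15) / (x^2 - 3)
Step 1: 4x * (x^2 - 3) = 4x^3 - 12x; subtract.
Step 2: -4 * (x^2 - 3) = -4x^2 + 12; subtract.
Quotient: 4x - 4, Remainder: -5x + 3


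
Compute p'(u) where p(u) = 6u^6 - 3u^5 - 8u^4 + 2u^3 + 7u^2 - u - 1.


Apply the power rule term by term:
  d/du(6u^6) = 36u^5
  d/du(-3u^5) = -15u^4
  d/du(-8u^4) = -32u^3
  d/du(2u^3) = 6u^2
  d/du(7u^2) = 14u
  d/du(-u) = -1
  d/du(-1) = 0
p'(u) = 36u^5 - 15u^4 - 32u^3 + 6u^2 + 14u - 1


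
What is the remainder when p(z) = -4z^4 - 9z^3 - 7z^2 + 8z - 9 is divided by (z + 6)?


By the Remainder Theorem, the remainder equals p(-6):
  -4*(-6)^4 = -5184
  -9*(-6)^3 = 1944
  -7*(-6)^2 = -252
  8*(-6)^1 = -48
  constant: -9
Sum: -5184 + 1944 - 252 - 48 - 9 = -3549


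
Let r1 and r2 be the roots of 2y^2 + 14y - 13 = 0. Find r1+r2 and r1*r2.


For ay^2+by+c=0: sum = -b/a, product = c/a.
a=2, b=14, c=-13
Sum = -(14)/2 = -7
Product = (-13)/2 = -13/2


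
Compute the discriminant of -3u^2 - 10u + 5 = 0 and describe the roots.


D = b^2 - 4ac = (-10)^2 - 4(-3)(5) = 100 + 60 = 160
Since D > 0: two distinct irrational roots


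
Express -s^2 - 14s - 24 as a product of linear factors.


Roots satisfy r1 + r2 = -b/a = -14 and r1*r2 = c/a = 24.
So r1 = -2, r2 = -12.
-s^2 - 14s - 24 = -(s - r1)(s - r2) = -(s + 2)(s + 12)


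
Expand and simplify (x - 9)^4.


Expand (x - 9)^4 by repeated multiplication:
  (x - 9)^2 = x^2 - 18x + 81
  (x - 9)^3 = x^3 - 27x^2 + 243x - 729
= x^4 - 36x^3 + 486x^2 - 2916x + 6561


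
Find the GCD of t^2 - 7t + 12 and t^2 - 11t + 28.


Factor each:
  t^2 - 7t + 12 = (t - 4)(t - 3)
  t^2 - 11t + 28 = (t - 4)(t - 7)
Common monic factor: t - 4


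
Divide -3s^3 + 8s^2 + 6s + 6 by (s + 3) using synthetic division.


Synthetic division with c = -3. Coefficients: -3, 8, 6, 6
Bring down -3.
  -3 * -3 = 9; 9 + 8 = 17
  17 * -3 = -51; -51 + 6 = -45
  -45 * -3 = 135; 135 + 6 = 141
Quotient: -3s^2 + 17s - 45, Remainder: 141


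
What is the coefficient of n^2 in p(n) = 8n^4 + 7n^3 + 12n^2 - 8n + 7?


Read off the coefficient of n^2: 12


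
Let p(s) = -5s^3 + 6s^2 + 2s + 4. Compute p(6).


Using direct substitution:
  -5 * (6)^3 = -1080
  6 * (6)^2 = 216
  2 * (6)^1 = 12
  constant: 4
Sum = -1080 + 216 + 12 + 4 = -848


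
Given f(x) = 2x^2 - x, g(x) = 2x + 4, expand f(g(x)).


Substitute g(x) into f:
f(g(x)) = 2*(2x + 4)^2 + (-1)*(2x + 4)
(2x + 4)^2 = 4x^2 + 16x + 16
Expand and combine: 8x^2 + 30x + 28


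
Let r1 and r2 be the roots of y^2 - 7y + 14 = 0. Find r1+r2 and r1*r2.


For ay^2+by+c=0: sum = -b/a, product = c/a.
a=1, b=-7, c=14
Sum = -(-7)/1 = 7
Product = (14)/1 = 14


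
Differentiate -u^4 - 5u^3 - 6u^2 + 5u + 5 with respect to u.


Apply the power rule term by term:
  d/du(-u^4) = -4u^3
  d/du(-5u^3) = -15u^2
  d/du(-6u^2) = -12u
  d/du(5u) = 5
  d/du(5) = 0
p'(u) = -4u^3 - 15u^2 - 12u + 5


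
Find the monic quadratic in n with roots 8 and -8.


p(n) = (n - 8)(n + 8)
Expand: n^2 - 64


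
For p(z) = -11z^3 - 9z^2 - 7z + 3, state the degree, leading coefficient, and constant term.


Highest power of z is 3, with coefficient -11. Constant term is 3.
Degree = 3, leading coefficient = -11, constant term = 3


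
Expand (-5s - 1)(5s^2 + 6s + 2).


Distribute each term of the first polynomial:
  (-5s)(5s^2 + 6s + 2) = -25s^3 - 30s^2 - 10s
  (-1)(5s^2 + 6s + 2) = -5s^2 - 6s - 2
Sum: -25s^3 - 35s^2 - 16s - 2


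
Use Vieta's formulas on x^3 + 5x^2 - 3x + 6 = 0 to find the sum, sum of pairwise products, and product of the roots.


Monic cubic x^3+bx^2+cx+d=0: sum=-b, pairwise sum=c, product=-d.
b=5, c=-3, d=6
r1+r2+r3 = -5
r1r2+r1r3+r2r3 = -3
r1r2r3 = -6


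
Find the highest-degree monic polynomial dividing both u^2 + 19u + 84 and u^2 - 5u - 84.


Factor each:
  u^2 + 19u + 84 = (u + 7)(u + 12)
  u^2 - 5u - 84 = (u + 7)(u - 12)
Common monic factor: u + 7


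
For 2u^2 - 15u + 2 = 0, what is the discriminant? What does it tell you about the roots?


D = b^2 - 4ac = (-15)^2 - 4(2)(2) = 225 - 16 = 209
Since D > 0: two distinct irrational roots


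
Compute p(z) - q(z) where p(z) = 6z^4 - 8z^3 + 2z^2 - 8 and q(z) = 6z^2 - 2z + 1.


Distribute the minus sign:
  (6z^4 - 8z^3 + 2z^2 - 8)
- (6z^2 - 2z + 1)
Negate second polynomial: -6z^2 + 2z - 1
Add: 6z^4 - 8z^3 - 4z^2 + 2z - 9


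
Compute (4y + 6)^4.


Expand (4y + 6)^4 by repeated multiplication:
  (4y + 6)^2 = 16y^2 + 48y + 36
  (4y + 6)^3 = 64y^3 + 288y^2 + 432y + 216
= 256y^4 + 1536y^3 + 3456y^2 + 3456y + 1296


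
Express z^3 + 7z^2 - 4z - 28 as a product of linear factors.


Try integer roots (divisors of -28). z=-7: p(-7)=0.
Divide out (z + 7): quotient is z^2 - 4.
Factor the quadratic: (z + 2)(z - 2)
Result: (z + 7)(z + 2)(z - 2)


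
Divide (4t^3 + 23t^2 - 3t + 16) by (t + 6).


(4t^3 + 23t^2 - 3t + 16) / (t + 6)
Step 1: 4t^2 * (t + 6) = 4t^3 + 24t^2; subtract.
Step 2: -t * (t + 6) = -t^2 - 6t; subtract.
Step 3: 3 * (t + 6) = 3t + 18; subtract.
Quotient: 4t^2 - t + 3, Remainder: -2


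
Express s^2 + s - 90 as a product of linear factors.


Roots satisfy r1 + r2 = -b/a = -1 and r1*r2 = c/a = -90.
So r1 = -10, r2 = 9.
s^2 + s - 90 = (s - r1)(s - r2) = (s + 10)(s - 9)


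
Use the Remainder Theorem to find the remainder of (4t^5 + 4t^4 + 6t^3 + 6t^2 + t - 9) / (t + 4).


By the Remainder Theorem, the remainder equals p(-4):
  4*(-4)^5 = -4096
  4*(-4)^4 = 1024
  6*(-4)^3 = -384
  6*(-4)^2 = 96
  1*(-4)^1 = -4
  constant: -9
Sum: -4096 + 1024 - 384 + 96 - 4 - 9 = -3373


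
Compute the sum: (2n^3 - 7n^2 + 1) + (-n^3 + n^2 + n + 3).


Align terms by degree and add:
  2n^3 - 7n^2 + 1
  -n^3 + n^2 + n + 3
= n^3 - 6n^2 + n + 4


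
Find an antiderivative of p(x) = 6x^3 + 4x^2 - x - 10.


Reverse power rule on each term:
  ∫ 6x^3 dx = (3/2)x^4
  ∫ 4x^2 dx = (4/3)x^3
  ∫ -x dx = -(1/2)x^2
  ∫ -10 dx = -10x
F(x) = (3/2)x^4 + (4/3)x^3 - (1/2)x^2 - 10x + C


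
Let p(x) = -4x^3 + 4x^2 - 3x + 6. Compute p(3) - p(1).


p(3) = -75
p(1) = 3
p(3) - p(1) = -75 - 3 = -78


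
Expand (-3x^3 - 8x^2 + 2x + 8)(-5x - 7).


Distribute each term of the first polynomial:
  (-3x^3)(-5x - 7) = 15x^4 + 21x^3
  (-8x^2)(-5x - 7) = 40x^3 + 56x^2
  (2x)(-5x - 7) = -10x^2 - 14x
  (8)(-5x - 7) = -40x - 56
Sum: 15x^4 + 61x^3 + 46x^2 - 54x - 56


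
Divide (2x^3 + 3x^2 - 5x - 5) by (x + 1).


(2x^3 + 3x^2 - 5x - 5) / (x + 1)
Step 1: 2x^2 * (x + 1) = 2x^3 + 2x^2; subtract.
Step 2: x * (x + 1) = x^2 + x; subtract.
Step 3: -6 * (x + 1) = -6x - 6; subtract.
Quotient: 2x^2 + x - 6, Remainder: 1


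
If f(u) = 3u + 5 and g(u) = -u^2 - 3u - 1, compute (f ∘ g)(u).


Substitute g(u) into f:
f(g(u)) = 3*(-u^2 - 3u - 1) + 5
Expand and combine: -3u^2 - 9u + 2


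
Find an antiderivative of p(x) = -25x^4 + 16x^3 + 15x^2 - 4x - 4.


Reverse power rule on each term:
  ∫ -25x^4 dx = -5x^5
  ∫ 16x^3 dx = 4x^4
  ∫ 15x^2 dx = 5x^3
  ∫ -4x dx = -2x^2
  ∫ -4 dx = -4x
F(x) = -5x^5 + 4x^4 + 5x^3 - 2x^2 - 4x + C


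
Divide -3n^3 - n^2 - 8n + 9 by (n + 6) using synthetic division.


Synthetic division with c = -6. Coefficients: -3, -1, -8, 9
Bring down -3.
  -3 * -6 = 18; 18 - 1 = 17
  17 * -6 = -102; -102 - 8 = -110
  -110 * -6 = 660; 660 + 9 = 669
Quotient: -3n^2 + 17n - 110, Remainder: 669


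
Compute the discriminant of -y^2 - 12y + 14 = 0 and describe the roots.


D = b^2 - 4ac = (-12)^2 - 4(-1)(14) = 144 + 56 = 200
Since D > 0: two distinct irrational roots


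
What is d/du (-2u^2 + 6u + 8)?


Apply the power rule term by term:
  d/du(-2u^2) = -4u
  d/du(6u) = 6
  d/du(8) = 0
p'(u) = -4u + 6


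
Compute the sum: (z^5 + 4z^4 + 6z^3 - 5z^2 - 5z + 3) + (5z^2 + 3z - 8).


Align terms by degree and add:
  z^5 + 4z^4 + 6z^3 - 5z^2 - 5z + 3
+ 5z^2 + 3z - 8
= z^5 + 4z^4 + 6z^3 - 2z - 5


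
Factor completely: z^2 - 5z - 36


Roots satisfy r1 + r2 = -b/a = 5 and r1*r2 = c/a = -36.
So r1 = 9, r2 = -4.
z^2 - 5z - 36 = (z - r1)(z - r2) = (z - 9)(z + 4)


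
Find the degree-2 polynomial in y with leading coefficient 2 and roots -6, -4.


p(y) = 2(y + 6)(y + 4)
Expand: 2y^2 + 20y + 48


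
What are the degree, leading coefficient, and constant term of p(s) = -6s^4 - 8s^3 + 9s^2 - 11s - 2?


Highest power of s is 4, with coefficient -6. Constant term is -2.
Degree = 4, leading coefficient = -6, constant term = -2


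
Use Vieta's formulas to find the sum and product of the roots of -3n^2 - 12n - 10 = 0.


For an^2+bn+c=0: sum = -b/a, product = c/a.
a=-3, b=-12, c=-10
Sum = -(-12)/-3 = -4
Product = (-10)/-3 = 10/3


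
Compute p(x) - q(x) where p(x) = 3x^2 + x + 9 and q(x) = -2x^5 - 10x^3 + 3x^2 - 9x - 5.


Distribute the minus sign:
  (3x^2 + x + 9)
- (-2x^5 - 10x^3 + 3x^2 - 9x - 5)
Negate second polynomial: 2x^5 + 10x^3 - 3x^2 + 9x + 5
Add: 2x^5 + 10x^3 + 10x + 14


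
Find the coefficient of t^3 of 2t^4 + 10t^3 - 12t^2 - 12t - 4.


Read off the coefficient of t^3: 10


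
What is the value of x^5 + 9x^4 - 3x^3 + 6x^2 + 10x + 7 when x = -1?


Using direct substitution:
  1 * (-1)^5 = -1
  9 * (-1)^4 = 9
  -3 * (-1)^3 = 3
  6 * (-1)^2 = 6
  10 * (-1)^1 = -10
  constant: 7
Sum = -1 + 9 + 3 + 6 - 10 + 7 = 14


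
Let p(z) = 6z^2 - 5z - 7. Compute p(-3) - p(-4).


p(-3) = 62
p(-4) = 109
p(-3) - p(-4) = 62 - 109 = -47


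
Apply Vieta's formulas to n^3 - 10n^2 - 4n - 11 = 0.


Monic cubic n^3+bn^2+cn+d=0: sum=-b, pairwise sum=c, product=-d.
b=-10, c=-4, d=-11
r1+r2+r3 = 10
r1r2+r1r3+r2r3 = -4
r1r2r3 = 11


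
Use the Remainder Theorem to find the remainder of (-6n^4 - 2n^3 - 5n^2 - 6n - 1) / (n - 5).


By the Remainder Theorem, the remainder equals p(5):
  -6*(5)^4 = -3750
  -2*(5)^3 = -250
  -5*(5)^2 = -125
  -6*(5)^1 = -30
  constant: -1
Sum: -3750 - 250 - 125 - 30 - 1 = -4156


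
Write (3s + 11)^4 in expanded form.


Expand (3s + 11)^4 by repeated multiplication:
  (3s + 11)^2 = 9s^2 + 66s + 121
  (3s + 11)^3 = 27s^3 + 297s^2 + 1089s + 1331
= 81s^4 + 1188s^3 + 6534s^2 + 15972s + 14641


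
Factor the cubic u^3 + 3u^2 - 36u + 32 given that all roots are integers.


Try integer roots (divisors of 32). u=1: p(1)=0.
Divide out (u - 1): quotient is u^2 + 4u - 32.
Factor the quadratic: (u + 8)(u - 4)
Result: (u - 1)(u + 8)(u - 4)


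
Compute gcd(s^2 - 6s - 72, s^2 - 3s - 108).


Factor each:
  s^2 - 6s - 72 = (s - 12)(s + 6)
  s^2 - 3s - 108 = (s - 12)(s + 9)
Common monic factor: s - 12


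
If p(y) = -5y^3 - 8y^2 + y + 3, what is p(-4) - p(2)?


p(-4) = 191
p(2) = -67
p(-4) - p(2) = 191 + 67 = 258


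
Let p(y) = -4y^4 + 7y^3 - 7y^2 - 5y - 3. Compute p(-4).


Using direct substitution:
  -4 * (-4)^4 = -1024
  7 * (-4)^3 = -448
  -7 * (-4)^2 = -112
  -5 * (-4)^1 = 20
  constant: -3
Sum = -1024 - 448 - 112 + 20 - 3 = -1567


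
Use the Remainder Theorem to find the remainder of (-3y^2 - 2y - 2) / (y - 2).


By the Remainder Theorem, the remainder equals p(2):
  -3*(2)^2 = -12
  -2*(2)^1 = -4
  constant: -2
Sum: -12 - 4 - 2 = -18


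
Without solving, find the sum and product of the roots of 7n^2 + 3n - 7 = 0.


For an^2+bn+c=0: sum = -b/a, product = c/a.
a=7, b=3, c=-7
Sum = -(3)/7 = -3/7
Product = (-7)/7 = -1


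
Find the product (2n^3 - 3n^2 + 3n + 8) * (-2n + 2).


Distribute each term of the first polynomial:
  (2n^3)(-2n + 2) = -4n^4 + 4n^3
  (-3n^2)(-2n + 2) = 6n^3 - 6n^2
  (3n)(-2n + 2) = -6n^2 + 6n
  (8)(-2n + 2) = -16n + 16
Sum: -4n^4 + 10n^3 - 12n^2 - 10n + 16


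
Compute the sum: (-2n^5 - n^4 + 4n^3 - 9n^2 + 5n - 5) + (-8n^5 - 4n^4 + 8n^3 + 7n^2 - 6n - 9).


Align terms by degree and add:
  -2n^5 - n^4 + 4n^3 - 9n^2 + 5n - 5
  -8n^5 - 4n^4 + 8n^3 + 7n^2 - 6n - 9
= -10n^5 - 5n^4 + 12n^3 - 2n^2 - n - 14


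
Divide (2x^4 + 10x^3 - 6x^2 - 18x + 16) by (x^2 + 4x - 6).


(2x^4 + 10x^3 - 6x^2 - 18x + 16) / (x^2 + 4x - 6)
Step 1: 2x^2 * (x^2 + 4x - 6) = 2x^4 + 8x^3 - 12x^2; subtract.
Step 2: 2x * (x^2 + 4x - 6) = 2x^3 + 8x^2 - 12x; subtract.
Step 3: -2 * (x^2 + 4x - 6) = -2x^2 - 8x + 12; subtract.
Quotient: 2x^2 + 2x - 2, Remainder: 2x + 4


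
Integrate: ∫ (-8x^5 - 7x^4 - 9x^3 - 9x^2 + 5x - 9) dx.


Reverse power rule on each term:
  ∫ -8x^5 dx = -(4/3)x^6
  ∫ -7x^4 dx = -(7/5)x^5
  ∫ -9x^3 dx = -(9/4)x^4
  ∫ -9x^2 dx = -3x^3
  ∫ 5x dx = (5/2)x^2
  ∫ -9 dx = -9x
F(x) = -(4/3)x^6 - (7/5)x^5 - (9/4)x^4 - 3x^3 + (5/2)x^2 - 9x + C


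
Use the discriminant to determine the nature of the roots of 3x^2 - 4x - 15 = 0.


D = b^2 - 4ac = (-4)^2 - 4(3)(-15) = 16 + 180 = 196
Since D > 0: two distinct rational roots


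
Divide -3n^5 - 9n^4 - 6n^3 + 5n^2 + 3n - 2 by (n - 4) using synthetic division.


Synthetic division with c = 4. Coefficients: -3, -9, -6, 5, 3, -2
Bring down -3.
  -3 * 4 = -12; -12 - 9 = -21
  -21 * 4 = -84; -84 - 6 = -90
  -90 * 4 = -360; -360 + 5 = -355
  -355 * 4 = -1420; -1420 + 3 = -1417
  -1417 * 4 = -5668; -5668 - 2 = -5670
Quotient: -3n^4 - 21n^3 - 90n^2 - 355n - 1417, Remainder: -5670


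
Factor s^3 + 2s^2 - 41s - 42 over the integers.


Try integer roots (divisors of -42). s=-7: p(-7)=0.
Divide out (s + 7): quotient is s^2 - 5s - 6.
Factor the quadratic: (s - 6)(s + 1)
Result: (s + 7)(s - 6)(s + 1)


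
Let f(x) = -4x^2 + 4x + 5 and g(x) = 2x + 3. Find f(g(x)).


Substitute g(x) into f:
f(g(x)) = -4*(2x + 3)^2 + 4*(2x + 3) + 5
(2x + 3)^2 = 4x^2 + 12x + 9
Expand and combine: -16x^2 - 40x - 19


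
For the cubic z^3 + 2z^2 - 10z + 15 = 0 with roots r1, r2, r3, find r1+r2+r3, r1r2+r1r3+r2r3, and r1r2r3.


Monic cubic z^3+bz^2+cz+d=0: sum=-b, pairwise sum=c, product=-d.
b=2, c=-10, d=15
r1+r2+r3 = -2
r1r2+r1r3+r2r3 = -10
r1r2r3 = -15


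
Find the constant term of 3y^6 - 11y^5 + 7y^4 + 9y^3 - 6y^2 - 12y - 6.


Read off the constant term: -6


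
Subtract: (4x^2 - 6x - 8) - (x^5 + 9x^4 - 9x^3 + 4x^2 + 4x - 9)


Distribute the minus sign:
  (4x^2 - 6x - 8)
- (x^5 + 9x^4 - 9x^3 + 4x^2 + 4x - 9)
Negate second polynomial: -x^5 - 9x^4 + 9x^3 - 4x^2 - 4x + 9
Add: -x^5 - 9x^4 + 9x^3 - 10x + 1


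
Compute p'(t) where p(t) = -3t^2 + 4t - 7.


Apply the power rule term by term:
  d/dt(-3t^2) = -6t
  d/dt(4t) = 4
  d/dt(-7) = 0
p'(t) = -6t + 4


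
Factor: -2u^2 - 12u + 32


Roots satisfy r1 + r2 = -b/a = -6 and r1*r2 = c/a = -16.
So r1 = 2, r2 = -8.
-2u^2 - 12u + 32 = -2(u - r1)(u - r2) = -2(u - 2)(u + 8)


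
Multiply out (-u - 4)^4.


Expand (-u - 4)^4 by repeated multiplication:
  (-u - 4)^2 = u^2 + 8u + 16
  (-u - 4)^3 = -u^3 - 12u^2 - 48u - 64
= u^4 + 16u^3 + 96u^2 + 256u + 256


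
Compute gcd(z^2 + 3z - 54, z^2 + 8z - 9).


Factor each:
  z^2 + 3z - 54 = (z + 9)(z - 6)
  z^2 + 8z - 9 = (z + 9)(z - 1)
Common monic factor: z + 9


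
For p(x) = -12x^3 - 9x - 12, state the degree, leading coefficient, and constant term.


Highest power of x is 3, with coefficient -12. Constant term is -12.
Degree = 3, leading coefficient = -12, constant term = -12


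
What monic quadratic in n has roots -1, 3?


p(n) = (n + 1)(n - 3)
Expand: n^2 - 2n - 3


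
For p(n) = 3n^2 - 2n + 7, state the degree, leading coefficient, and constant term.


Highest power of n is 2, with coefficient 3. Constant term is 7.
Degree = 2, leading coefficient = 3, constant term = 7


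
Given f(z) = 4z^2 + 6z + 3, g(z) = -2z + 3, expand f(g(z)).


Substitute g(z) into f:
f(g(z)) = 4*(-2z + 3)^2 + 6*(-2z + 3) + 3
(-2z + 3)^2 = 4z^2 - 12z + 9
Expand and combine: 16z^2 - 60z + 57


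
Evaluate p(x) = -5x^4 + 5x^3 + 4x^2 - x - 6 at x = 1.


Using direct substitution:
  -5 * (1)^4 = -5
  5 * (1)^3 = 5
  4 * (1)^2 = 4
  -1 * (1)^1 = -1
  constant: -6
Sum = -5 + 5 + 4 - 1 - 6 = -3


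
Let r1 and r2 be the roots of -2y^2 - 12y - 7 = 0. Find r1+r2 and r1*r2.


For ay^2+by+c=0: sum = -b/a, product = c/a.
a=-2, b=-12, c=-7
Sum = -(-12)/-2 = -6
Product = (-7)/-2 = 7/2


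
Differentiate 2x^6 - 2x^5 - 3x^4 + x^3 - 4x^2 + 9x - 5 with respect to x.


Apply the power rule term by term:
  d/dx(2x^6) = 12x^5
  d/dx(-2x^5) = -10x^4
  d/dx(-3x^4) = -12x^3
  d/dx(x^3) = 3x^2
  d/dx(-4x^2) = -8x
  d/dx(9x) = 9
  d/dx(-5) = 0
p'(x) = 12x^5 - 10x^4 - 12x^3 + 3x^2 - 8x + 9


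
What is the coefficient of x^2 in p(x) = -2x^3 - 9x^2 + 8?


Read off the coefficient of x^2: -9


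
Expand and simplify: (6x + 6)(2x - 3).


Distribute each term of the first polynomial:
  (6x)(2x - 3) = 12x^2 - 18x
  (6)(2x - 3) = 12x - 18
Sum: 12x^2 - 6x - 18


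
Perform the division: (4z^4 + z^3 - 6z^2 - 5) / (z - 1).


(4z^4 + z^3 - 6z^2 - 5) / (z - 1)
Step 1: 4z^3 * (z - 1) = 4z^4 - 4z^3; subtract.
Step 2: 5z^2 * (z - 1) = 5z^3 - 5z^2; subtract.
Step 3: -z * (z - 1) = -z^2 + z; subtract.
Step 4: -1 * (z - 1) = -z + 1; subtract.
Quotient: 4z^3 + 5z^2 - z - 1, Remainder: -6


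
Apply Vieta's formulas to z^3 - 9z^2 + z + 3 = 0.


Monic cubic z^3+bz^2+cz+d=0: sum=-b, pairwise sum=c, product=-d.
b=-9, c=1, d=3
r1+r2+r3 = 9
r1r2+r1r3+r2r3 = 1
r1r2r3 = -3


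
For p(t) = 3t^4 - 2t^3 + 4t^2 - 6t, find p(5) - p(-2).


p(5) = 1695
p(-2) = 92
p(5) - p(-2) = 1695 - 92 = 1603
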